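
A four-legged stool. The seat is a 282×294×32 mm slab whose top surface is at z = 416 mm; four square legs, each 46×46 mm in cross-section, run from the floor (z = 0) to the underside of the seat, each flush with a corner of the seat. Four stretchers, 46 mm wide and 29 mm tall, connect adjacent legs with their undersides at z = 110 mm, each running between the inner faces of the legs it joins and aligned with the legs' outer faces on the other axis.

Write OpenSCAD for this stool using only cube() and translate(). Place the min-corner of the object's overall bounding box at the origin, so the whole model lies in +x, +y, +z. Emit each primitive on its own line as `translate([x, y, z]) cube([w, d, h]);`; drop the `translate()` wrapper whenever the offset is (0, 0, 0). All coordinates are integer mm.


// leg_h = 416 - 32 = 384
// stretcher span = 282 - 2*46 = 190
translate([0, 0, 384]) cube([282, 294, 32]);
cube([46, 46, 384]);
translate([236, 0, 0]) cube([46, 46, 384]);
translate([0, 248, 0]) cube([46, 46, 384]);
translate([236, 248, 0]) cube([46, 46, 384]);
translate([46, 0, 110]) cube([190, 46, 29]);
translate([46, 248, 110]) cube([190, 46, 29]);
translate([0, 46, 110]) cube([46, 202, 29]);
translate([236, 46, 110]) cube([46, 202, 29]);


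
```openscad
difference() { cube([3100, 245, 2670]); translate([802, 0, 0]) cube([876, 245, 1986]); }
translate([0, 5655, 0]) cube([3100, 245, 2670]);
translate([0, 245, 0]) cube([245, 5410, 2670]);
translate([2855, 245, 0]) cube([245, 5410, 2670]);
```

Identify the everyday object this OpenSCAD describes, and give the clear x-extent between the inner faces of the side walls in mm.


A single room. The interior width is 2610 mm.

Four walls enclosing a rectangle with a door in the front wall — a room. Outside width 3100 minus two 245 mm walls gives 2610 mm.


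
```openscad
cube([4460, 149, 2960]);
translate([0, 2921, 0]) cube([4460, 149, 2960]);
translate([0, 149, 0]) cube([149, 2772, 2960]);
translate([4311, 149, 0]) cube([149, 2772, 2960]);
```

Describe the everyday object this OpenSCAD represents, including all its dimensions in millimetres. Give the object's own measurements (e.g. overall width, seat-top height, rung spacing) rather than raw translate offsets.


The wall frame of a small rectangular building: four walls, each 2960 mm tall and 149 mm thick, enclosing a footprint 4460 mm (x) by 3070 mm (y) outside-to-outside, with no floor or roof. The front and back walls (the −y and +y sides) span the full width; the two side walls fit between them.


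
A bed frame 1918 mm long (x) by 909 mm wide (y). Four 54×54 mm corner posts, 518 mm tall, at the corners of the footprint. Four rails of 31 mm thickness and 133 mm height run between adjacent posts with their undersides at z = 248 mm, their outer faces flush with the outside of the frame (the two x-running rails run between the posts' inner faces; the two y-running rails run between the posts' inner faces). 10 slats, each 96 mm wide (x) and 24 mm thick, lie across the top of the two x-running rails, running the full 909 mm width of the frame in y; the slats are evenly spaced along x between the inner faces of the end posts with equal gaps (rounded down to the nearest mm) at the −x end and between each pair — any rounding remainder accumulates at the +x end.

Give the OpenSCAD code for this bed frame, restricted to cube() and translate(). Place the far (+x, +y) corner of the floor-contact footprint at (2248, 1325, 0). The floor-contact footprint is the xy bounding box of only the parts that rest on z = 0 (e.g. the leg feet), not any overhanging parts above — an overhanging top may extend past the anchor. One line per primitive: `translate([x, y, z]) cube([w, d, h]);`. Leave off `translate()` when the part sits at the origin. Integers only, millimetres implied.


translate([330, 416, 0]) cube([54, 54, 518]);
translate([330, 1271, 0]) cube([54, 54, 518]);
translate([2194, 416, 0]) cube([54, 54, 518]);
translate([2194, 1271, 0]) cube([54, 54, 518]);
translate([384, 416, 248]) cube([1810, 31, 133]);
translate([384, 1294, 248]) cube([1810, 31, 133]);
translate([330, 470, 248]) cube([31, 801, 133]);
translate([2217, 470, 248]) cube([31, 801, 133]);
translate([461, 416, 381]) cube([96, 909, 24]);
translate([634, 416, 381]) cube([96, 909, 24]);
translate([807, 416, 381]) cube([96, 909, 24]);
translate([980, 416, 381]) cube([96, 909, 24]);
translate([1153, 416, 381]) cube([96, 909, 24]);
translate([1326, 416, 381]) cube([96, 909, 24]);
translate([1499, 416, 381]) cube([96, 909, 24]);
translate([1672, 416, 381]) cube([96, 909, 24]);
translate([1845, 416, 381]) cube([96, 909, 24]);
translate([2018, 416, 381]) cube([96, 909, 24]);


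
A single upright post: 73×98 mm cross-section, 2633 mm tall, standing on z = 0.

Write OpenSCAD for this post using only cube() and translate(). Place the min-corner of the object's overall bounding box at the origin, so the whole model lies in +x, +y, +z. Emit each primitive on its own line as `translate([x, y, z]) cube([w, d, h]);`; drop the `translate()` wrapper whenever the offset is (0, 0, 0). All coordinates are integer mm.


cube([73, 98, 2633]);


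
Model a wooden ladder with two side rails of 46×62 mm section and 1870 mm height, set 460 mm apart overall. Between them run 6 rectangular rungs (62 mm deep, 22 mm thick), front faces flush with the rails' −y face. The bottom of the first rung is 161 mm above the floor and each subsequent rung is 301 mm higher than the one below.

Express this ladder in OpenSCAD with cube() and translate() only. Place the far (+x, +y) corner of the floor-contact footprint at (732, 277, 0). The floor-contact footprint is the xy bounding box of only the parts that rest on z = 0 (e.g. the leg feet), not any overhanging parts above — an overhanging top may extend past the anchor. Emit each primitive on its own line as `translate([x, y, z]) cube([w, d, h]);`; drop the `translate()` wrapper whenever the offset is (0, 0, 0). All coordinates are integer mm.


translate([272, 215, 0]) cube([46, 62, 1870]);
translate([686, 215, 0]) cube([46, 62, 1870]);
translate([318, 215, 161]) cube([368, 62, 22]);
translate([318, 215, 462]) cube([368, 62, 22]);
translate([318, 215, 763]) cube([368, 62, 22]);
translate([318, 215, 1064]) cube([368, 62, 22]);
translate([318, 215, 1365]) cube([368, 62, 22]);
translate([318, 215, 1666]) cube([368, 62, 22]);


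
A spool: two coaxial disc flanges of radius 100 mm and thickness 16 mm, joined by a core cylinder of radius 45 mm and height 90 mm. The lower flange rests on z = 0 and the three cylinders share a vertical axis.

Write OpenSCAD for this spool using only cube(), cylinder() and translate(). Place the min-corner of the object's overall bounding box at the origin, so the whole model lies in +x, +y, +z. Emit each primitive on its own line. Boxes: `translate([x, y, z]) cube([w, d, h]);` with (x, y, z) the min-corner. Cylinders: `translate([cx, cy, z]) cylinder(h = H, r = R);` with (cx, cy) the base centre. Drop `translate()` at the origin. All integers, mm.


translate([100, 100, 0]) cylinder(h = 16, r = 100);
translate([100, 100, 16]) cylinder(h = 90, r = 45);
translate([100, 100, 106]) cylinder(h = 16, r = 100);


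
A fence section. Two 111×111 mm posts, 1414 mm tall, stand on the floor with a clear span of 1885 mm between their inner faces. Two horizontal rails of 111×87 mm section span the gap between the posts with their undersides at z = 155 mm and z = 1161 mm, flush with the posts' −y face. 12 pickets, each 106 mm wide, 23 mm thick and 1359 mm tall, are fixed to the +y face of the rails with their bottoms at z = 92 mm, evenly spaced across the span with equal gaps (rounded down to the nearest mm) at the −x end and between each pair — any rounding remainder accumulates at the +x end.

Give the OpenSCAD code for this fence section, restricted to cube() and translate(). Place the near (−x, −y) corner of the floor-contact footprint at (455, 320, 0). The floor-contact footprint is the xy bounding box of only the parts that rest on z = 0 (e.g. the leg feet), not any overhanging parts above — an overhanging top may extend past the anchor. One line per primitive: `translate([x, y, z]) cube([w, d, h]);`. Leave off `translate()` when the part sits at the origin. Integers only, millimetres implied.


translate([455, 320, 0]) cube([111, 111, 1414]);
translate([2451, 320, 0]) cube([111, 111, 1414]);
translate([566, 320, 155]) cube([1885, 111, 87]);
translate([566, 320, 1161]) cube([1885, 111, 87]);
translate([613, 431, 92]) cube([106, 23, 1359]);
translate([766, 431, 92]) cube([106, 23, 1359]);
translate([919, 431, 92]) cube([106, 23, 1359]);
translate([1072, 431, 92]) cube([106, 23, 1359]);
translate([1225, 431, 92]) cube([106, 23, 1359]);
translate([1378, 431, 92]) cube([106, 23, 1359]);
translate([1531, 431, 92]) cube([106, 23, 1359]);
translate([1684, 431, 92]) cube([106, 23, 1359]);
translate([1837, 431, 92]) cube([106, 23, 1359]);
translate([1990, 431, 92]) cube([106, 23, 1359]);
translate([2143, 431, 92]) cube([106, 23, 1359]);
translate([2296, 431, 92]) cube([106, 23, 1359]);


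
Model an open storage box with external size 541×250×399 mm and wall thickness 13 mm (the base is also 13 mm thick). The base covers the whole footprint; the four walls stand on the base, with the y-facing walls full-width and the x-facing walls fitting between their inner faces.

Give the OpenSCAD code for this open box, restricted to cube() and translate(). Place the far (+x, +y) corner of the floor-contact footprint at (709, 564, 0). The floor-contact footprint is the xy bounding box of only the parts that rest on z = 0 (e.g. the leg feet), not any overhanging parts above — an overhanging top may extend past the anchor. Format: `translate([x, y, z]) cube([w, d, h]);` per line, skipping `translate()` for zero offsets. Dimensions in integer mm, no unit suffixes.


translate([168, 314, 0]) cube([541, 250, 13]);
translate([168, 314, 13]) cube([541, 13, 386]);
translate([168, 551, 13]) cube([541, 13, 386]);
translate([168, 327, 13]) cube([13, 224, 386]);
translate([696, 327, 13]) cube([13, 224, 386]);


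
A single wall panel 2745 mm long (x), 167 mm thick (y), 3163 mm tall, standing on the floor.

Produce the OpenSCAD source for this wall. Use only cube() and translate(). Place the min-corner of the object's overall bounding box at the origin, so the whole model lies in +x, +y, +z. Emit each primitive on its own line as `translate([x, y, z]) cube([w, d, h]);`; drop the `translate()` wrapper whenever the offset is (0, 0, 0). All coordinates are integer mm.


cube([2745, 167, 3163]);


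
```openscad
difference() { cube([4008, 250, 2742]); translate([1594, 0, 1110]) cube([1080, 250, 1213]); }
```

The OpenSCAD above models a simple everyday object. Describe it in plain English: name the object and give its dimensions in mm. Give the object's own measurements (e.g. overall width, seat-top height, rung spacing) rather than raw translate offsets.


A wall 4008 mm long (x), 250 mm thick (y), 2742 mm tall, with a rectangular window opening cut through it. The opening is 1080 mm wide and 1213 mm tall; its sill is at z = 1110 mm and its near (−x) edge is 1594 mm from the wall's −x end. The opening passes through the full wall thickness.


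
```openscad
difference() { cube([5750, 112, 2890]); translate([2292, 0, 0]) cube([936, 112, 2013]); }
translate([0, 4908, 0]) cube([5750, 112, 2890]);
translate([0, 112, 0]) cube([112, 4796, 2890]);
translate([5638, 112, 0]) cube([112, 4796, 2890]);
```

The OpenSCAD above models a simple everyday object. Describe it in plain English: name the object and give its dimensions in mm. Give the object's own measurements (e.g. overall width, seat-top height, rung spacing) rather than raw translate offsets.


A single room: four walls, each 2890 mm tall and 112 mm thick, enclosing an outside footprint 5750×5020 mm (x × y), no floor or roof. The front and back walls (−y and +y sides) run the full x-width; the side walls fit between their inner faces. A door opening 936 mm wide and 2013 mm tall is cut through the front wall from the floor up, its −x edge 2292 mm from the wall's −x end.


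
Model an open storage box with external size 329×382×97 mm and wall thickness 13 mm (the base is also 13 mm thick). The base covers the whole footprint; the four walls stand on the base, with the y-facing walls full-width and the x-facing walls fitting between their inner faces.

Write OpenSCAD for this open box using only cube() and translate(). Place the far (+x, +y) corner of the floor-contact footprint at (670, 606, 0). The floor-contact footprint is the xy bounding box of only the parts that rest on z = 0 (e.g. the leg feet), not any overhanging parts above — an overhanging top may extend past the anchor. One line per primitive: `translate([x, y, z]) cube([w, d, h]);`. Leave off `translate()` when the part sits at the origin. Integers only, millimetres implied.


translate([341, 224, 0]) cube([329, 382, 13]);
translate([341, 224, 13]) cube([329, 13, 84]);
translate([341, 593, 13]) cube([329, 13, 84]);
translate([341, 237, 13]) cube([13, 356, 84]);
translate([657, 237, 13]) cube([13, 356, 84]);


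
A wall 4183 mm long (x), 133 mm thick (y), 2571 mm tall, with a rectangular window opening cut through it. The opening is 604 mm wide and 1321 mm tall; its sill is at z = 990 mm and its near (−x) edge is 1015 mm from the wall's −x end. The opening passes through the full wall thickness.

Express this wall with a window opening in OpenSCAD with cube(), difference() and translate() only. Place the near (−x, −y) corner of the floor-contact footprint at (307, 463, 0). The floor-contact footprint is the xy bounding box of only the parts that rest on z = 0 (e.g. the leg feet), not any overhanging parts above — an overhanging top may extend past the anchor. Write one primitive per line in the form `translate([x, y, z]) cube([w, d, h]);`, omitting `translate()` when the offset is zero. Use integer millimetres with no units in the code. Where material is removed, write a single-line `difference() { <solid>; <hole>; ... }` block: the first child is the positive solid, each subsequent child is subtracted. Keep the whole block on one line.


difference() { translate([307, 463, 0]) cube([4183, 133, 2571]); translate([1322, 463, 990]) cube([604, 133, 1321]); }


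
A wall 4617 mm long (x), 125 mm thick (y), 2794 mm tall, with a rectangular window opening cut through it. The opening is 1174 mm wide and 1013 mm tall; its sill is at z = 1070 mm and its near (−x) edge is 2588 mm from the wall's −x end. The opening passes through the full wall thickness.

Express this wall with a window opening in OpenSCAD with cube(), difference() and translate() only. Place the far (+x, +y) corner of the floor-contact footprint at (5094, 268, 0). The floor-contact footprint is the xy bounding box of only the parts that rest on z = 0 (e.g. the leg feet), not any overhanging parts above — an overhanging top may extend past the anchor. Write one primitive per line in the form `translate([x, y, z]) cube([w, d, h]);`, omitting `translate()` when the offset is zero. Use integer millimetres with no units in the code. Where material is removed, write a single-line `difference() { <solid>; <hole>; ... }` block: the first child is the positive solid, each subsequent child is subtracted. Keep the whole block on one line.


difference() { translate([477, 143, 0]) cube([4617, 125, 2794]); translate([3065, 143, 1070]) cube([1174, 125, 1013]); }


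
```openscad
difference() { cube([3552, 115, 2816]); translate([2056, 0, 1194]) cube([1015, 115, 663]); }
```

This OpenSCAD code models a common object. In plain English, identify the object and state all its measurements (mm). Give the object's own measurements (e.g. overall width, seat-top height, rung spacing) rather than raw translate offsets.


A wall 3552 mm long (x), 115 mm thick (y), 2816 mm tall, with a rectangular window opening cut through it. The opening is 1015 mm wide and 663 mm tall; its sill is at z = 1194 mm and its near (−x) edge is 2056 mm from the wall's −x end. The opening passes through the full wall thickness.


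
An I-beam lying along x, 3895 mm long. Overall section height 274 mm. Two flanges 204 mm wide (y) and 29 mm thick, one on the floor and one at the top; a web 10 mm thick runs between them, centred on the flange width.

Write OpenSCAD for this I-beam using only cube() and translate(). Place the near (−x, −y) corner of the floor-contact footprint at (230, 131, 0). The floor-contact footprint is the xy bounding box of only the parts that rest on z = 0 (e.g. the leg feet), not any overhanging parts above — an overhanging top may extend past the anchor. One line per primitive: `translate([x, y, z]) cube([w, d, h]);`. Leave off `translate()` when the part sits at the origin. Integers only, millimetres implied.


translate([230, 131, 0]) cube([3895, 204, 29]);
translate([230, 228, 29]) cube([3895, 10, 216]);
translate([230, 131, 245]) cube([3895, 204, 29]);


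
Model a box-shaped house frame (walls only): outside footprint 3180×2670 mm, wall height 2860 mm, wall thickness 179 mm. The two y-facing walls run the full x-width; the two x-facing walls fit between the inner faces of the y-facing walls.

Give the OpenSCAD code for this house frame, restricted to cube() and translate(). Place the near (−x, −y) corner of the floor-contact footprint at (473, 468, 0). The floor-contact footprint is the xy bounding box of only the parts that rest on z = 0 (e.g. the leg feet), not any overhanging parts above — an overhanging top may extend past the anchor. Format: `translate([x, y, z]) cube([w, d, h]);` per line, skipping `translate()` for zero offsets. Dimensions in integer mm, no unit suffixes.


translate([473, 468, 0]) cube([3180, 179, 2860]);
translate([473, 2959, 0]) cube([3180, 179, 2860]);
translate([473, 647, 0]) cube([179, 2312, 2860]);
translate([3474, 647, 0]) cube([179, 2312, 2860]);


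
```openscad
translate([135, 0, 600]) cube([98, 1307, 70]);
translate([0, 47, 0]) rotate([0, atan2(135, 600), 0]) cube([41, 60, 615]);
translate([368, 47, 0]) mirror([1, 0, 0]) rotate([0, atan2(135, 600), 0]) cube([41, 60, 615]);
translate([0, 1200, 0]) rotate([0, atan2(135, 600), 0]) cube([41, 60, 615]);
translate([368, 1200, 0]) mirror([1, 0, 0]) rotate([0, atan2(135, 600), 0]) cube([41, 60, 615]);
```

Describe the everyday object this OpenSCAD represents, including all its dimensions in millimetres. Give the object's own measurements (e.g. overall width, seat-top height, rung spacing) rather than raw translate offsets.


A sawhorse. A 98×1307×70 mm beam (x, y, z) sits on two A-frame leg pairs. Each pair is two raked legs of 41×60 mm section (60 mm along y) splaying symmetrically in x. Each leg rises 600 mm vertically over 135 mm of horizontal reach and is 615 mm long along its own axis. Every leg's outer bottom edge rests on the floor and its outer top edge meets a bottom edge of the beam — the left legs (tilting toward +x) meet the beam's −x bottom edge, the right legs (their mirror images, tilting toward −x) meet its +x bottom edge — so the leg tops tuck under the beam, the beam's underside is 600 mm above the floor, and the feet are 368 mm apart outside-to-outside with the beam centred between them. The two leg pairs are set in 47 mm from either end of the beam.


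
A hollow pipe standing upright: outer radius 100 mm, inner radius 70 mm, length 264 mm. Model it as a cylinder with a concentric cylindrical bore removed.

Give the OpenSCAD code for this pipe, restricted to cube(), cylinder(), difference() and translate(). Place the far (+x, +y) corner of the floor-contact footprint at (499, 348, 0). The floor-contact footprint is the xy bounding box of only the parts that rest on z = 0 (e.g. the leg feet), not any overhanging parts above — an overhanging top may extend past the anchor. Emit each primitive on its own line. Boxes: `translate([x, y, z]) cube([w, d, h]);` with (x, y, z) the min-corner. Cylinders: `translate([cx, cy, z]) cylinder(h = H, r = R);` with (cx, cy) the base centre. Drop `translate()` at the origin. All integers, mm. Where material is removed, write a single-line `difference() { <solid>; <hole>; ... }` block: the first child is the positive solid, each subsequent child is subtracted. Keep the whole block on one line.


difference() { translate([399, 248, 0]) cylinder(h = 264, r = 100); translate([399, 248, 0]) cylinder(h = 264, r = 70); }


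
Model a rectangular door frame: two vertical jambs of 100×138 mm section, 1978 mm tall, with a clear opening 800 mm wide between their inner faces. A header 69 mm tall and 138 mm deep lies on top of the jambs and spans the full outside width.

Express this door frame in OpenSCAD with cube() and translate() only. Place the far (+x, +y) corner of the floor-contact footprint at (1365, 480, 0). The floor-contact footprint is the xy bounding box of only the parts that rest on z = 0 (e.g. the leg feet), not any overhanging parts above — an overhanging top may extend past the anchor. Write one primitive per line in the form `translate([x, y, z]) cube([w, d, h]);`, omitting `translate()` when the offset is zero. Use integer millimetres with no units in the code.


translate([365, 342, 0]) cube([100, 138, 1978]);
translate([1265, 342, 0]) cube([100, 138, 1978]);
translate([365, 342, 1978]) cube([1000, 138, 69]);


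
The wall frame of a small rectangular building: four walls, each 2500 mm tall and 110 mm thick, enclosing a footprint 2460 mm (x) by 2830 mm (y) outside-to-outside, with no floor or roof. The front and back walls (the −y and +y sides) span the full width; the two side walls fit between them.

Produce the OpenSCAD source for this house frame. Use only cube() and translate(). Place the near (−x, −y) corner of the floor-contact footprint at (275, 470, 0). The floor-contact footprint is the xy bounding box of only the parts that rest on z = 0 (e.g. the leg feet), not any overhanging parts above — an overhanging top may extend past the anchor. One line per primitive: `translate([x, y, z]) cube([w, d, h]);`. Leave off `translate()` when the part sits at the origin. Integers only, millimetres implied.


translate([275, 470, 0]) cube([2460, 110, 2500]);
translate([275, 3190, 0]) cube([2460, 110, 2500]);
translate([275, 580, 0]) cube([110, 2610, 2500]);
translate([2625, 580, 0]) cube([110, 2610, 2500]);


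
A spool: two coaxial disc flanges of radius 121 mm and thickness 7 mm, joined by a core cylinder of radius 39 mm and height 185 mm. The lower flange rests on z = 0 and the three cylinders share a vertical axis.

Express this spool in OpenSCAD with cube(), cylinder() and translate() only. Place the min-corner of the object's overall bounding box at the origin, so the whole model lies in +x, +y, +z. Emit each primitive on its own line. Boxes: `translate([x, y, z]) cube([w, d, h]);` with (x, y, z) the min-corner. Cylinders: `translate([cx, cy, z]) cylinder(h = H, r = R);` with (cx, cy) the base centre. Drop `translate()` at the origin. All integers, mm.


translate([121, 121, 0]) cylinder(h = 7, r = 121);
translate([121, 121, 7]) cylinder(h = 185, r = 39);
translate([121, 121, 192]) cylinder(h = 7, r = 121);


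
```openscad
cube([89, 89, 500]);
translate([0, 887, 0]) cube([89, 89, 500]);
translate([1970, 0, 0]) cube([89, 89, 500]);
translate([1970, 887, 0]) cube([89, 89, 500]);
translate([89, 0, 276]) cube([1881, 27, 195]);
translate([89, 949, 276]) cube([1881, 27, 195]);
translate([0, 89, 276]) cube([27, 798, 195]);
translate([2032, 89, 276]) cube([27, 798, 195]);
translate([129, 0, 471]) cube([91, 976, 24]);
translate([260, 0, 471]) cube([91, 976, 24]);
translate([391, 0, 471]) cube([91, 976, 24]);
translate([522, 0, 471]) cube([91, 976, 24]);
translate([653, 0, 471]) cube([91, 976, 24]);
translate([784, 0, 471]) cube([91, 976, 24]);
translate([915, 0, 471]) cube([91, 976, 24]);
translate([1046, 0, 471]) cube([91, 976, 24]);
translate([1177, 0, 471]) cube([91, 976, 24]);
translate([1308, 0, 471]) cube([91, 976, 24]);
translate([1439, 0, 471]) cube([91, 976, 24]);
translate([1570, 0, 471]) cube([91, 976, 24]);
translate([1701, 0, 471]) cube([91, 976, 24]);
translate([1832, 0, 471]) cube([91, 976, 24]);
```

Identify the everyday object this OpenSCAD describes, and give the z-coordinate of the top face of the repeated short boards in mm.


A bed frame. The slat-top height is 495 mm.

Four posts, four rails, and a row of slats — a bed frame. Slats sit on the rails at z = 276 + 195 = 471; with slat thickness 24, the top is 495 mm.


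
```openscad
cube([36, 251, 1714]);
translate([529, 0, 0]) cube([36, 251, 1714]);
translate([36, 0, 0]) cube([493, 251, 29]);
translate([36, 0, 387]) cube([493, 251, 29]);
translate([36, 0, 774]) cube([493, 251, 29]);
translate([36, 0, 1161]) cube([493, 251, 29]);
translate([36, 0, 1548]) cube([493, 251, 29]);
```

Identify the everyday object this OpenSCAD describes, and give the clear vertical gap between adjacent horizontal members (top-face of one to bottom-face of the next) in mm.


A bookshelf. The clear shelf gap is 358 mm.

Two tall side panels with 5 horizontal boards between them — a bookshelf. The first two shelf undersides are at z = 0 and z = 387; with shelf thickness 29, the clear gap is 387 − 0 − 29 = 358 mm.


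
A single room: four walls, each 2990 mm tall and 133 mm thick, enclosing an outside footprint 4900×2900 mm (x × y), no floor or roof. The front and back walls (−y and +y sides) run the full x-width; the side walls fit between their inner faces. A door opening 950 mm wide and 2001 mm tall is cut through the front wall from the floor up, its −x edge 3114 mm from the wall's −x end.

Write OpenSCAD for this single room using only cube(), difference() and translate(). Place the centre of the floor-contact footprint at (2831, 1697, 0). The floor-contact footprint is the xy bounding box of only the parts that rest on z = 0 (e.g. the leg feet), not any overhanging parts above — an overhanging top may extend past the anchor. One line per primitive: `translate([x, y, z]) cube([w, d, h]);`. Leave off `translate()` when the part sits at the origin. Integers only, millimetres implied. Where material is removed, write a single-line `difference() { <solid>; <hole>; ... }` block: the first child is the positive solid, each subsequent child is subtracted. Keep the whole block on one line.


difference() { translate([381, 247, 0]) cube([4900, 133, 2990]); translate([3495, 247, 0]) cube([950, 133, 2001]); }
translate([381, 3014, 0]) cube([4900, 133, 2990]);
translate([381, 380, 0]) cube([133, 2634, 2990]);
translate([5148, 380, 0]) cube([133, 2634, 2990]);


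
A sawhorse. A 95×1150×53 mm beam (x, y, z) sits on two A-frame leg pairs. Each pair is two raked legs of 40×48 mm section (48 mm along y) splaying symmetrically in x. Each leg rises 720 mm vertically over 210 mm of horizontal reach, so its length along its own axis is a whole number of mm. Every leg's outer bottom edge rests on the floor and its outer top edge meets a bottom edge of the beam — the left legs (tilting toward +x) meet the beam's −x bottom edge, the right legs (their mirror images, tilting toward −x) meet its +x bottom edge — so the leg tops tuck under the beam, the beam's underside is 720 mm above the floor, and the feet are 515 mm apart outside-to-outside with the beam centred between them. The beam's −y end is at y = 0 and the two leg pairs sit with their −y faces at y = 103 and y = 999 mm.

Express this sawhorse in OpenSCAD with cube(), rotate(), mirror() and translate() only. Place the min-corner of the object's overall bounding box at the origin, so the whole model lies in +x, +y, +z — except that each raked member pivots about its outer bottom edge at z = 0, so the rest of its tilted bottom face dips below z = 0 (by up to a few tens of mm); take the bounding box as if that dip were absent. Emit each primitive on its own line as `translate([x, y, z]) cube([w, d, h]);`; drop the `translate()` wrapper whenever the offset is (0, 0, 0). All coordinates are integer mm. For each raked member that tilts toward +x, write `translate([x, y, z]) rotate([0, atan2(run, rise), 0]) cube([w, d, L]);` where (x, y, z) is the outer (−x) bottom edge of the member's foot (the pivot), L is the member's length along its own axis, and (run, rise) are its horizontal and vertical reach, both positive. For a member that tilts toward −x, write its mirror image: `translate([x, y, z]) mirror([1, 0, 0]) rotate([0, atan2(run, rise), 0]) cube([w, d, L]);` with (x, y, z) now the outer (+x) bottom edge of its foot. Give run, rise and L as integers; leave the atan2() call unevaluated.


translate([210, 0, 720]) cube([95, 1150, 53]);
translate([0, 103, 0]) rotate([0, atan2(210, 720), 0]) cube([40, 48, 750]);
translate([515, 103, 0]) mirror([1, 0, 0]) rotate([0, atan2(210, 720), 0]) cube([40, 48, 750]);
translate([0, 999, 0]) rotate([0, atan2(210, 720), 0]) cube([40, 48, 750]);
translate([515, 999, 0]) mirror([1, 0, 0]) rotate([0, atan2(210, 720), 0]) cube([40, 48, 750]);


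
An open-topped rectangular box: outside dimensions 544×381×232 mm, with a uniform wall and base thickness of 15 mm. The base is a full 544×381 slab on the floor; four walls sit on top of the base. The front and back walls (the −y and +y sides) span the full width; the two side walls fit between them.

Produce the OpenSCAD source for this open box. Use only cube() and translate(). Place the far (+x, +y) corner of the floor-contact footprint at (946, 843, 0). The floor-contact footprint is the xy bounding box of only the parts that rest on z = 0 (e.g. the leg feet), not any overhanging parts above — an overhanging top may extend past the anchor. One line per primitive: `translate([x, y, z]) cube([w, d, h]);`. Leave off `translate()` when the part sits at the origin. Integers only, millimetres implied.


translate([402, 462, 0]) cube([544, 381, 15]);
translate([402, 462, 15]) cube([544, 15, 217]);
translate([402, 828, 15]) cube([544, 15, 217]);
translate([402, 477, 15]) cube([15, 351, 217]);
translate([931, 477, 15]) cube([15, 351, 217]);


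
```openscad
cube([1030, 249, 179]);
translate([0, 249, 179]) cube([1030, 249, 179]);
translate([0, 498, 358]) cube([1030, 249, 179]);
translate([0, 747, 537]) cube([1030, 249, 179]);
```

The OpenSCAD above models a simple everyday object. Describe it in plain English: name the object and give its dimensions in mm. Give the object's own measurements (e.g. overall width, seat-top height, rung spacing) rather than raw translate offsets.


A straight staircase of 4 solid steps. Each step is 1030 mm wide (x), 249 mm deep (y, the going) and 179 mm tall (the rise). The first step rests on the floor; each subsequent step sits one going further in +y and one rise higher in +z, directly behind and above the previous step with no overlap.


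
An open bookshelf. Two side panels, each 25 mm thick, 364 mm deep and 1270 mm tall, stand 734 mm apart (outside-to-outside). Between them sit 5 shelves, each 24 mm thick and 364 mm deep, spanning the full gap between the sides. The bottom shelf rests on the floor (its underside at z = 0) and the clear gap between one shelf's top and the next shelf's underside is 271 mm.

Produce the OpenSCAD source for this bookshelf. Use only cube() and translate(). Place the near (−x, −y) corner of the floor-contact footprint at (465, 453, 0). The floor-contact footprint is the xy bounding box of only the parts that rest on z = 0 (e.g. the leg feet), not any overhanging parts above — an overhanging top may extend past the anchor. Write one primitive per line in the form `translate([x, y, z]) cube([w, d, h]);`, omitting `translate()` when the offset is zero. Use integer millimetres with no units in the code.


translate([465, 453, 0]) cube([25, 364, 1270]);
translate([1174, 453, 0]) cube([25, 364, 1270]);
translate([490, 453, 0]) cube([684, 364, 24]);
translate([490, 453, 295]) cube([684, 364, 24]);
translate([490, 453, 590]) cube([684, 364, 24]);
translate([490, 453, 885]) cube([684, 364, 24]);
translate([490, 453, 1180]) cube([684, 364, 24]);


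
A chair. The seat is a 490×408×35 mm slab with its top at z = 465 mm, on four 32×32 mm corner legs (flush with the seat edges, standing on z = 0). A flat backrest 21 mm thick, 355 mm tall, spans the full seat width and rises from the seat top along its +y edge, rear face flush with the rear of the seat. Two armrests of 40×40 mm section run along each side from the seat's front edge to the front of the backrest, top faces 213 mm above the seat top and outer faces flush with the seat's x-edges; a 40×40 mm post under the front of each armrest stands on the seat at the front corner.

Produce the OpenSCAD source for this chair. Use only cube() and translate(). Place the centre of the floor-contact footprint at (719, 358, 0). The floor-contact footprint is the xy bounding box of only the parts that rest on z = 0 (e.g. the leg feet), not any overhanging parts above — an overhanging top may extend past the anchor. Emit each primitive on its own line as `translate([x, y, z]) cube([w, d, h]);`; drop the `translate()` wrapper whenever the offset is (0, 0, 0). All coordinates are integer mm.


translate([474, 154, 430]) cube([490, 408, 35]);
translate([474, 154, 0]) cube([32, 32, 430]);
translate([932, 154, 0]) cube([32, 32, 430]);
translate([474, 530, 0]) cube([32, 32, 430]);
translate([932, 530, 0]) cube([32, 32, 430]);
translate([474, 541, 465]) cube([490, 21, 355]);
translate([474, 154, 638]) cube([40, 387, 40]);
translate([924, 154, 638]) cube([40, 387, 40]);
translate([474, 154, 465]) cube([40, 40, 173]);
translate([924, 154, 465]) cube([40, 40, 173]);


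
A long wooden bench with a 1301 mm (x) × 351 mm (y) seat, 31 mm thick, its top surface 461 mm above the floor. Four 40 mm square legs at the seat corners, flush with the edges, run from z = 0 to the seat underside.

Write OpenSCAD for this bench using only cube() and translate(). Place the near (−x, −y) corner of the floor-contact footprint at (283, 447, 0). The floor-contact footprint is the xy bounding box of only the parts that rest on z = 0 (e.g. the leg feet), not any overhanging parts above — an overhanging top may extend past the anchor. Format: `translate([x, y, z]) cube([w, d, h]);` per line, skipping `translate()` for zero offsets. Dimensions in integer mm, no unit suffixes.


translate([283, 447, 430]) cube([1301, 351, 31]);
translate([283, 447, 0]) cube([40, 40, 430]);
translate([283, 758, 0]) cube([40, 40, 430]);
translate([1544, 447, 0]) cube([40, 40, 430]);
translate([1544, 758, 0]) cube([40, 40, 430]);


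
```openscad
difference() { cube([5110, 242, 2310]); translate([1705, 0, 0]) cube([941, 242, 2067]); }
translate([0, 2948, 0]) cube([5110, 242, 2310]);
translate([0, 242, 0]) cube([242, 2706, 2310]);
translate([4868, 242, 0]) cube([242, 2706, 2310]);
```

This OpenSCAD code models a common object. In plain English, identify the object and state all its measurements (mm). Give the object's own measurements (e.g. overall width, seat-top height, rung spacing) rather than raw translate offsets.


A single room: four walls, each 2310 mm tall and 242 mm thick, enclosing an outside footprint 5110×3190 mm (x × y), no floor or roof. The front and back walls (−y and +y sides) run the full x-width; the side walls fit between their inner faces. A door opening 941 mm wide and 2067 mm tall is cut through the front wall from the floor up, its −x edge 1705 mm from the wall's −x end.


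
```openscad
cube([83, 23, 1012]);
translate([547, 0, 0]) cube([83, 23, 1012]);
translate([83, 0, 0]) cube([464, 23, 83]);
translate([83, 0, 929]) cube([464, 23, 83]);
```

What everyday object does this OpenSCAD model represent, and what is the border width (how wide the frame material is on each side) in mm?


A picture frame. The border width is 83 mm.

Four thin pieces enclosing a rectangular opening — a picture frame. The two full-height stiles are 1012 mm tall; the top rail sits at z = 929 and is 83 mm tall, so the border above the opening is 1012 − 929 = 83 mm, matching the stile x-width.


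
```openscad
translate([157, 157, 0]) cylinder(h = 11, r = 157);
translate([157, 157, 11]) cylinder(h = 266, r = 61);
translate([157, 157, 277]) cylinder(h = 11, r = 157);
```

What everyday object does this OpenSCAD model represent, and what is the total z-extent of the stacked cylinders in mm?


A spool. The overall height is 288 mm.

Three coaxial cylinders, large–small–large — a spool. Two 11 mm flanges and a 266 mm core give 11 + 266 + 11 = 288 mm.


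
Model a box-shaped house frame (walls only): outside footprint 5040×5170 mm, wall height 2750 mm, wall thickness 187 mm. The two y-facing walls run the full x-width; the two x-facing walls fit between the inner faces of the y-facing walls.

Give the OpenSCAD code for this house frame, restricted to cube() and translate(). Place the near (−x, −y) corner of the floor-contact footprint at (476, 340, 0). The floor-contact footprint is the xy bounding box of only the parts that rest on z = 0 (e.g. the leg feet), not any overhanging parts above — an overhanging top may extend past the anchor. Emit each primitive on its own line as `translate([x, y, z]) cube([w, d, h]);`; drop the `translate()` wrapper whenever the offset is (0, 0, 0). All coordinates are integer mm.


translate([476, 340, 0]) cube([5040, 187, 2750]);
translate([476, 5323, 0]) cube([5040, 187, 2750]);
translate([476, 527, 0]) cube([187, 4796, 2750]);
translate([5329, 527, 0]) cube([187, 4796, 2750]);


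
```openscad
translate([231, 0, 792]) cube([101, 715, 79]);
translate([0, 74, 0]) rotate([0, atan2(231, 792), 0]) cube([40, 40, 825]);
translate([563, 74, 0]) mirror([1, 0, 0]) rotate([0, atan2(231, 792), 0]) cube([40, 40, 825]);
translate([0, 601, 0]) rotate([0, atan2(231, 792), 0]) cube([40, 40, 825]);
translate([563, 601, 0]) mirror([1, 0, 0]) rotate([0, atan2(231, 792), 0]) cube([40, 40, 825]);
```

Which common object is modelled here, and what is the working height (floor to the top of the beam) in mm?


A sawhorse. The overall height is 871 mm.

A beam across two mirrored pairs of raked legs — a sawhorse. The beam's underside is at z = 792 (matching the legs' vertical rise in atan2(231, 792)) and the beam is 79 mm tall, so its top is at 792 + 79 = 871 mm. The raked legs top out at the beam's underside, so that is the highest point.


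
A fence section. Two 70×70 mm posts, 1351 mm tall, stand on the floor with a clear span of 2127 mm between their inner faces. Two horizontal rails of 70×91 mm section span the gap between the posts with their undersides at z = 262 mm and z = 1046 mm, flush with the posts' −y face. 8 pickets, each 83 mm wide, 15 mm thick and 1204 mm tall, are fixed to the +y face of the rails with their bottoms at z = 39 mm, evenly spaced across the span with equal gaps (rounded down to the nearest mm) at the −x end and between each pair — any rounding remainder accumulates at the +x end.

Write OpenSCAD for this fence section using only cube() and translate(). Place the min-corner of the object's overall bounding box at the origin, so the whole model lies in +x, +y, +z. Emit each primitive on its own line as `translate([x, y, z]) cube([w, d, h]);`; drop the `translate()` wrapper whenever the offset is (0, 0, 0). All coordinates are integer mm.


cube([70, 70, 1351]);
translate([2197, 0, 0]) cube([70, 70, 1351]);
translate([70, 0, 262]) cube([2127, 70, 91]);
translate([70, 0, 1046]) cube([2127, 70, 91]);
translate([232, 70, 39]) cube([83, 15, 1204]);
translate([477, 70, 39]) cube([83, 15, 1204]);
translate([722, 70, 39]) cube([83, 15, 1204]);
translate([967, 70, 39]) cube([83, 15, 1204]);
translate([1212, 70, 39]) cube([83, 15, 1204]);
translate([1457, 70, 39]) cube([83, 15, 1204]);
translate([1702, 70, 39]) cube([83, 15, 1204]);
translate([1947, 70, 39]) cube([83, 15, 1204]);


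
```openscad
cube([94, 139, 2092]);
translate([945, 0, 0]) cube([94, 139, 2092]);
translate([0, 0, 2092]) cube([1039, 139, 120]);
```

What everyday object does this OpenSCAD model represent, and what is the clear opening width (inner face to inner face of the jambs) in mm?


A door frame. The clear opening width is 851 mm.

Two 2092 mm tall posts with a header on top — a door frame. The left jamb is 94 mm wide at x = 0; the right jamb starts at x = 945. The clear opening is 945 − 94 = 851 mm.
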